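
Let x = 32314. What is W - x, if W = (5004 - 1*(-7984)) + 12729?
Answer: -6597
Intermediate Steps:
W = 25717 (W = (5004 + 7984) + 12729 = 12988 + 12729 = 25717)
W - x = 25717 - 1*32314 = 25717 - 32314 = -6597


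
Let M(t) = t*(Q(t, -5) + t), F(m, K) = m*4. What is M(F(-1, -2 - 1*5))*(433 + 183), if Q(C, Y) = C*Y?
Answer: -39424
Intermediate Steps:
F(m, K) = 4*m
M(t) = -4*t² (M(t) = t*(t*(-5) + t) = t*(-5*t + t) = t*(-4*t) = -4*t²)
M(F(-1, -2 - 1*5))*(433 + 183) = (-4*(4*(-1))²)*(433 + 183) = -4*(-4)²*616 = -4*16*616 = -64*616 = -39424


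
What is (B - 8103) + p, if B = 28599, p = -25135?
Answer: -4639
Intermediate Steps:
(B - 8103) + p = (28599 - 8103) - 25135 = 20496 - 25135 = -4639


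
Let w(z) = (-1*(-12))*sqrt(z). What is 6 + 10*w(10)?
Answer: 6 + 120*sqrt(10) ≈ 385.47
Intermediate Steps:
w(z) = 12*sqrt(z)
6 + 10*w(10) = 6 + 10*(12*sqrt(10)) = 6 + 120*sqrt(10)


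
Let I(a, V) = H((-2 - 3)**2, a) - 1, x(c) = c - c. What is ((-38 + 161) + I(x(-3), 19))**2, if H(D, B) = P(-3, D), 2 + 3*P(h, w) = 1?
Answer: 133225/9 ≈ 14803.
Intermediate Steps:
P(h, w) = -1/3 (P(h, w) = -2/3 + (1/3)*1 = -2/3 + 1/3 = -1/3)
H(D, B) = -1/3
x(c) = 0
I(a, V) = -4/3 (I(a, V) = -1/3 - 1 = -4/3)
((-38 + 161) + I(x(-3), 19))**2 = ((-38 + 161) - 4/3)**2 = (123 - 4/3)**2 = (365/3)**2 = 133225/9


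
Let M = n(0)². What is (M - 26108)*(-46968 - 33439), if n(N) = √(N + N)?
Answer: 2099265956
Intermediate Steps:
n(N) = √2*√N (n(N) = √(2*N) = √2*√N)
M = 0 (M = (√2*√0)² = (√2*0)² = 0² = 0)
(M - 26108)*(-46968 - 33439) = (0 - 26108)*(-46968 - 33439) = -26108*(-80407) = 2099265956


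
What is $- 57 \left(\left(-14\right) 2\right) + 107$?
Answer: $1703$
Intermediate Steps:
$- 57 \left(\left(-14\right) 2\right) + 107 = \left(-57\right) \left(-28\right) + 107 = 1596 + 107 = 1703$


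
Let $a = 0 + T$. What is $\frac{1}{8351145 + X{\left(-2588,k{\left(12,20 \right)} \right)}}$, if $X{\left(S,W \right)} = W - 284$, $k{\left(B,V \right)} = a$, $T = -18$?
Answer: $\frac{1}{8350843} \approx 1.1975 \cdot 10^{-7}$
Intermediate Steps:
$a = -18$ ($a = 0 - 18 = -18$)
$k{\left(B,V \right)} = -18$
$X{\left(S,W \right)} = -284 + W$
$\frac{1}{8351145 + X{\left(-2588,k{\left(12,20 \right)} \right)}} = \frac{1}{8351145 - 302} = \frac{1}{8350843}$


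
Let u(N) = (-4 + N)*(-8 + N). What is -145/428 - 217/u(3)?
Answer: -93601/2140 ≈ -43.739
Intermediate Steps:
u(N) = (-8 + N)*(-4 + N)
-145/428 - 217/u(3) = -145/428 - 217/(32 + 3² - 12*3) = -145*1/428 - 217/(32 + 9 - 36) = -145/428 - 217/5 = -93601/2140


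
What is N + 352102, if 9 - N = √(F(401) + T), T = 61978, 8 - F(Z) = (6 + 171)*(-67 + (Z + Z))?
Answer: 352111 - I*√68109 ≈ 3.5211e+5 - 260.98*I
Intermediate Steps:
F(Z) = 11867 - 354*Z (F(Z) = 8 - (6 + 171)*(-67 + (Z + Z)) = 8 - 177*(-67 + 2*Z) = 8 - (-11859 + 354*Z) = 8 + (11859 - 354*Z) = 11867 - 354*Z)
N = 9 - I*√68109 (N = 9 - √((11867 - 354*401) + 61978) = 9 - √((11867 - 141954) + 61978) = 9 - √(-130087 + 61978) = 9 - √(-68109) = 9 - I*√68109 ≈ 9.0 - 260.98*I)
N + 352102 = (9 - I*√68109) + 352102 = 352111 - I*√68109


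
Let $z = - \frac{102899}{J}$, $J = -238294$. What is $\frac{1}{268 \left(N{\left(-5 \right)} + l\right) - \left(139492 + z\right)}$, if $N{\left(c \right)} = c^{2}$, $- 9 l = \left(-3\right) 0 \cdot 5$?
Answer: $- \frac{238294}{31643639747} \approx -7.5306 \cdot 10^{-6}$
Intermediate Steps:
$l = 0$ ($l = - \frac{\left(-3\right) 0 \cdot 5}{9} = - \frac{0 \cdot 5}{9} = \left(- \frac{1}{9}\right) 0 = 0$)
$z = \frac{102899}{238294}$ ($z = - \frac{102899}{-238294} = \left(-102899\right) \left(- \frac{1}{238294}\right) = \frac{102899}{238294} \approx 0.43182$)
$\frac{1}{268 \left(N{\left(-5 \right)} + l\right) - \left(139492 + z\right)} = \frac{1}{268 \left(\left(-5\right)^{2} + 0\right) - \frac{33240209547}{238294}} = \frac{1}{268 \left(25 + 0\right) - \frac{33240209547}{238294}} = \frac{1}{268 \cdot 25 - \frac{33240209547}{238294}} = \frac{1}{6700 - \frac{33240209547}{238294}} = \frac{1}{- \frac{31643639747}{238294}} = - \frac{238294}{31643639747}$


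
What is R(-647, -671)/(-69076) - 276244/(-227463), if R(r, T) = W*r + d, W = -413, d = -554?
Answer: -41572770647/15712234188 ≈ -2.6459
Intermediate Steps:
R(r, T) = -554 - 413*r (R(r, T) = -413*r - 554 = -554 - 413*r)
R(-647, -671)/(-69076) - 276244/(-227463) = (-554 - 413*(-647))/(-69076) - 276244/(-227463) = (-554 + 267211)*(-1/69076) - 276244*(-1/227463) = 266657*(-1/69076) + 276244/227463 = -266657/69076 + 276244/227463 = -41572770647/15712234188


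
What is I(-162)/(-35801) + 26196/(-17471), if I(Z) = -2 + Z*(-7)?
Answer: -957620168/625479271 ≈ -1.5310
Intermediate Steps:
I(Z) = -2 - 7*Z
I(-162)/(-35801) + 26196/(-17471) = (-2 - 7*(-162))/(-35801) + 26196/(-17471) = (-2 + 1134)*(-1/35801) + 26196*(-1/17471) = 1132*(-1/35801) - 26196/17471 = -1132/35801 - 26196/17471 = -957620168/625479271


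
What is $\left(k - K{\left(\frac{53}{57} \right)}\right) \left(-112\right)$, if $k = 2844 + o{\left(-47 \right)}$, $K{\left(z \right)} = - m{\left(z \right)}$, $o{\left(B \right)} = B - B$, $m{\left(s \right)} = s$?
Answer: $- \frac{18162032}{57} \approx -3.1863 \cdot 10^{5}$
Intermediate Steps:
$o{\left(B \right)} = 0$
$K{\left(z \right)} = - z$
$k = 2844$ ($k = 2844 + 0 = 2844$)
$\left(k - K{\left(\frac{53}{57} \right)}\right) \left(-112\right) = \left(2844 - - \frac{53}{57}\right) \left(-112\right) = \left(2844 + \frac{53}{57}\right) \left(-112\right) = \frac{162161}{57} \left(-112\right) = - \frac{18162032}{57}$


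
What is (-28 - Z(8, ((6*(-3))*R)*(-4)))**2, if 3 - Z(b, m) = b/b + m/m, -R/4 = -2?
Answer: 841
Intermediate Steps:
R = 8 (R = -4*(-2) = 8)
Z(b, m) = 1 (Z(b, m) = 3 - (b/b + m/m) = 3 - (1 + 1) = 3 - 1*2 = 3 - 2 = 1)
(-28 - Z(8, ((6*(-3))*R)*(-4)))**2 = (-28 - 1*1)**2 = (-28 - 1)**2 = (-29)**2 = 841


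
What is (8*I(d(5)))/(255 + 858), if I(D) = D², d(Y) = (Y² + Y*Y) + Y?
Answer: 24200/1113 ≈ 21.743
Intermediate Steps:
d(Y) = Y + 2*Y² (d(Y) = (Y² + Y²) + Y = 2*Y² + Y = Y + 2*Y²)
(8*I(d(5)))/(255 + 858) = (8*(5*(1 + 2*5))²)/(255 + 858) = (8*(5*(1 + 10))²)/1113 = (8*(5*11)²)*(1/1113) = (8*55²)*(1/1113) = (8*3025)*(1/1113) = 24200*(1/1113) = 24200/1113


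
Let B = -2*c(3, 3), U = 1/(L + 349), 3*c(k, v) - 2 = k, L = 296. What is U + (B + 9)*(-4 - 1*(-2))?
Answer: -7309/645 ≈ -11.332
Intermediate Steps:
c(k, v) = 2/3 + k/3
U = 1/645 (U = 1/(296 + 349) = 1/645 ≈ 0.0015504)
B = -10/3 (B = -2*(2/3 + (1/3)*3) = -2*(2/3 + 1) = -2*5/3 = -10/3 ≈ -3.3333)
U + (B + 9)*(-4 - 1*(-2)) = 1/645 + (-10/3 + 9)*(-4 - 1*(-2)) = 1/645 + 17*(-4 + 2)/3 = 1/645 + (17/3)*(-2) = 1/645 - 34/3 = -7309/645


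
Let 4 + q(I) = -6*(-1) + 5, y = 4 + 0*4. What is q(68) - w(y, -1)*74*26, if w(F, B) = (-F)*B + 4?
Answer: -15385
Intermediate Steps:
y = 4 (y = 4 + 0 = 4)
w(F, B) = 4 - B*F (w(F, B) = -B*F + 4 = 4 - B*F)
q(I) = 7 (q(I) = -4 + (-6*(-1) + 5) = -4 + (6 + 5) = -4 + 11 = 7)
q(68) - w(y, -1)*74*26 = 7 - (4 - 1*(-1)*4)*74*26 = 7 - (4 + 4)*74*26 = 7 - 8*74*26 = 7 - 592*26 = 7 - 1*15392 = 7 - 15392 = -15385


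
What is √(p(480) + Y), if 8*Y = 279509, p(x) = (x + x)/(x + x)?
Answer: √559034/4 ≈ 186.92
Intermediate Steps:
p(x) = 1 (p(x) = (2*x)/((2*x)) = (2*x)*(1/(2*x)) = 1)
Y = 279509/8 (Y = (⅛)*279509 = 279509/8 ≈ 34939.)
√(p(480) + Y) = √(1 + 279509/8) = √(279517/8) = √559034/4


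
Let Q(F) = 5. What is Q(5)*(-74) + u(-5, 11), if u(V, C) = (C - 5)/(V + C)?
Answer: -369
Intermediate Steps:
u(V, C) = (-5 + C)/(C + V)
Q(5)*(-74) + u(-5, 11) = 5*(-74) + (-5 + 11)/(11 - 5) = -370 + 6/6 = -370 + (⅙)*6 = -370 + 1 = -369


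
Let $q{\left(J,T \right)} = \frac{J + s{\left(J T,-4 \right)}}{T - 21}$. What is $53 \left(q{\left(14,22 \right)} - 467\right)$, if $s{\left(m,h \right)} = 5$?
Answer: $-23744$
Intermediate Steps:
$q{\left(J,T \right)} = \frac{5 + J}{-21 + T}$ ($q{\left(J,T \right)} = \frac{J + 5}{T - 21} = \frac{5 + J}{-21 + T}$)
$53 \left(q{\left(14,22 \right)} - 467\right) = 53 \left(\frac{5 + 14}{-21 + 22} - 467\right) = 53 \left(1^{-1} \cdot 19 - 467\right) = 53 \left(1 \cdot 19 - 467\right) = 53 \left(19 - 467\right) = 53 \left(-448\right) = -23744$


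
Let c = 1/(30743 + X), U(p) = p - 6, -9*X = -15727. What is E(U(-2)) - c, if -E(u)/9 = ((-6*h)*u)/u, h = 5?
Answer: 78951771/292414 ≈ 270.00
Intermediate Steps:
X = 15727/9 (X = -⅑*(-15727) = 15727/9 ≈ 1747.4)
U(p) = -6 + p
E(u) = 270 (E(u) = -9*(-6*5)*u/u = -9*(-30*u)/u = -9*(-30) = 270)
c = 9/292414 (c = 1/(30743 + 15727/9) = 1/(292414/9) = 9/292414 ≈ 3.0778e-5)
E(U(-2)) - c = 270 - 1*9/292414 = 270 - 9/292414 = 78951771/292414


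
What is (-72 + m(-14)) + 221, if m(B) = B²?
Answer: 345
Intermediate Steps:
(-72 + m(-14)) + 221 = (-72 + (-14)²) + 221 = (-72 + 196) + 221 = 124 + 221 = 345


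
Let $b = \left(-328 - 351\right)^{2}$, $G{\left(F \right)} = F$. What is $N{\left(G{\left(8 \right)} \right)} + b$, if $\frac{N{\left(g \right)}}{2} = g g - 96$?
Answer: $460977$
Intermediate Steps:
$N{\left(g \right)} = -192 + 2 g^{2}$ ($N{\left(g \right)} = 2 \left(g g - 96\right) = 2 \left(g^{2} - 96\right) = 2 \left(-96 + g^{2}\right) = -192 + 2 g^{2}$)
$b = 461041$ ($b = \left(-679\right)^{2} = 461041$)
$N{\left(G{\left(8 \right)} \right)} + b = \left(-192 + 2 \cdot 8^{2}\right) + 461041 = \left(-192 + 2 \cdot 64\right) + 461041 = \left(-192 + 128\right) + 461041 = -64 + 461041 = 460977$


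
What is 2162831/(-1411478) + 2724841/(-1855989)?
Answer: -7860243669857/2619687641742 ≈ -3.0005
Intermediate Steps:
2162831/(-1411478) + 2724841/(-1855989) = 2162831*(-1/1411478) + 2724841*(-1/1855989) = -2162831/1411478 - 2724841/1855989 = -7860243669857/2619687641742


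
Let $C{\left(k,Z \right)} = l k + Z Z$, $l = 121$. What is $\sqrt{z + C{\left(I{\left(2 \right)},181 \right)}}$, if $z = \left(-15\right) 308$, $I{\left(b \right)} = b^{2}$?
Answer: $5 \sqrt{1145} \approx 169.19$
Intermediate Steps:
$C{\left(k,Z \right)} = Z^{2} + 121 k$ ($C{\left(k,Z \right)} = 121 k + Z Z = 121 k + Z^{2} = Z^{2} + 121 k$)
$z = -4620$
$\sqrt{z + C{\left(I{\left(2 \right)},181 \right)}} = \sqrt{-4620 + \left(181^{2} + 121 \cdot 2^{2}\right)} = \sqrt{-4620 + \left(32761 + 121 \cdot 4\right)} = \sqrt{-4620 + \left(32761 + 484\right)} = \sqrt{-4620 + 33245} = \sqrt{28625} = 5 \sqrt{1145}$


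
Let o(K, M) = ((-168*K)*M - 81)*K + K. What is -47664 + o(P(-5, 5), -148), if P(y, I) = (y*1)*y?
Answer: 15490336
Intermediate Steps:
P(y, I) = y² (P(y, I) = y*y = y²)
o(K, M) = K + K*(-81 - 168*K*M) (o(K, M) = (-168*K*M - 81)*K + K = (-81 - 168*K*M)*K + K = K*(-81 - 168*K*M) + K = K + K*(-81 - 168*K*M))
-47664 + o(P(-5, 5), -148) = -47664 - 8*(-5)²*(10 + 21*(-5)²*(-148)) = -47664 - 8*25*(10 + 21*25*(-148)) = -47664 - 8*25*(10 - 77700) = -47664 - 8*25*(-77690) = -47664 + 15538000 = 15490336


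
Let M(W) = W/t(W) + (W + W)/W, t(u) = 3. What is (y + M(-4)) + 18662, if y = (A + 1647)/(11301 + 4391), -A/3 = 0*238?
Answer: 878568637/47076 ≈ 18663.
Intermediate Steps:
A = 0 (A = -0*238 = -3*0 = 0)
y = 1647/15692 (y = (0 + 1647)/(11301 + 4391) = 1647/15692 ≈ 0.10496)
M(W) = 2 + W/3 (M(W) = W/3 + (W + W)/W = W*(⅓) + (2*W)/W = W/3 + 2 = 2 + W/3)
(y + M(-4)) + 18662 = (1647/15692 + (2 + (⅓)*(-4))) + 18662 = (1647/15692 + (2 - 4/3)) + 18662 = (1647/15692 + ⅔) + 18662 = 36325/47076 + 18662 = 878568637/47076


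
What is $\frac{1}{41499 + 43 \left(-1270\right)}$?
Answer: $- \frac{1}{13111} \approx -7.6272 \cdot 10^{-5}$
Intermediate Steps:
$\frac{1}{41499 + 43 \left(-1270\right)} = \frac{1}{41499 - 54610} = \frac{1}{-13111} = - \frac{1}{13111}$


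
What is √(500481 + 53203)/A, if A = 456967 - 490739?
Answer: -√138421/16886 ≈ -0.022033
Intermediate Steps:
A = -33772
√(500481 + 53203)/A = √(500481 + 53203)/(-33772) = √553684*(-1/33772) = (2*√138421)*(-1/33772) = -√138421/16886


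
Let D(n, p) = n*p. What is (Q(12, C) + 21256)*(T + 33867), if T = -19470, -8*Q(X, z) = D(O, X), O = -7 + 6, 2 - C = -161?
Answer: 612088455/2 ≈ 3.0604e+8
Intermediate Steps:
C = 163 (C = 2 - 1*(-161) = 2 + 161 = 163)
O = -1
Q(X, z) = X/8 (Q(X, z) = -(-1)*X/8 = X/8)
(Q(12, C) + 21256)*(T + 33867) = ((⅛)*12 + 21256)*(-19470 + 33867) = (3/2 + 21256)*14397 = (42515/2)*14397 = 612088455/2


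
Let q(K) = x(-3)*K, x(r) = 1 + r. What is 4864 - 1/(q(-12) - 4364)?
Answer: 21109761/4340 ≈ 4864.0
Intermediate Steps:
q(K) = -2*K (q(K) = (1 - 3)*K = -2*K)
4864 - 1/(q(-12) - 4364) = 4864 - 1/(-2*(-12) - 4364) = 4864 - 1/(24 - 4364) = 4864 - 1/(-4340) = 4864 - 1*(-1/4340) = 4864 + 1/4340 = 21109761/4340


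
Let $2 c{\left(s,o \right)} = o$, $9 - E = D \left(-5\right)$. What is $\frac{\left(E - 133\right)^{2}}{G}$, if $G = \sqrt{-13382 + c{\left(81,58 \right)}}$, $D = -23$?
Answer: $- \frac{57121 i \sqrt{13353}}{13353} \approx - 494.32 i$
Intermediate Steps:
$E = -106$ ($E = 9 - \left(-23\right) \left(-5\right) = 9 - 115 = -106$)
$c{\left(s,o \right)} = \frac{o}{2}$
$G = i \sqrt{13353}$ ($G = \sqrt{-13382 + \frac{1}{2} \cdot 58} = \sqrt{-13382 + 29} = \sqrt{-13353} = i \sqrt{13353} \approx 115.56 i$)
$\frac{\left(E - 133\right)^{2}}{G} = \frac{\left(-106 - 133\right)^{2}}{i \sqrt{13353}} = \left(-239\right)^{2} \left(- \frac{i \sqrt{13353}}{13353}\right) = 57121 \left(- \frac{i \sqrt{13353}}{13353}\right) = - \frac{57121 i \sqrt{13353}}{13353}$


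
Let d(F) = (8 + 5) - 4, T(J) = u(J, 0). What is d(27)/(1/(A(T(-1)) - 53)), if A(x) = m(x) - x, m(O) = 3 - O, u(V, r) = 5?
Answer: -540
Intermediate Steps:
T(J) = 5
d(F) = 9 (d(F) = 13 - 4 = 9)
A(x) = 3 - 2*x (A(x) = (3 - x) - x = 3 - 2*x)
d(27)/(1/(A(T(-1)) - 53)) = 9/(1/((3 - 2*5) - 53)) = 9/(1/((3 - 10) - 53)) = 9/(1/(-7 - 53)) = 9/(1/(-60)) = 9/(-1/60) = 9*(-60) = -540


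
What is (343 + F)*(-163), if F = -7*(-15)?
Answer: -73024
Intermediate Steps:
F = 105
(343 + F)*(-163) = (343 + 105)*(-163) = 448*(-163) = -73024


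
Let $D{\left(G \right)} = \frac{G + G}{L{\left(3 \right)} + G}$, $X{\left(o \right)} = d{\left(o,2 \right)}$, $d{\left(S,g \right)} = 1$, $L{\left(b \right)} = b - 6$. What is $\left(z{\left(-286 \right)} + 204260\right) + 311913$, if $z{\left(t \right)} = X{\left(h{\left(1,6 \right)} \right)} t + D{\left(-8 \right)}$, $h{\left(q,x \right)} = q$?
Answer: $\frac{5674773}{11} \approx 5.1589 \cdot 10^{5}$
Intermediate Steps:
$L{\left(b \right)} = -6 + b$ ($L{\left(b \right)} = b - 6 = -6 + b$)
$X{\left(o \right)} = 1$
$D{\left(G \right)} = \frac{2 G}{-3 + G}$ ($D{\left(G \right)} = \frac{G + G}{\left(-6 + 3\right) + G} = \frac{2 G}{-3 + G}$)
$z{\left(t \right)} = \frac{16}{11} + t$ ($z{\left(t \right)} = 1 t + 2 \left(-8\right) \frac{1}{-3 - 8} = t + 2 \left(-8\right) \frac{1}{-11} = t + 2 \left(-8\right) \left(- \frac{1}{11}\right) = t + \frac{16}{11} = \frac{16}{11} + t$)
$\left(z{\left(-286 \right)} + 204260\right) + 311913 = \left(\left(\frac{16}{11} - 286\right) + 204260\right) + 311913 = \left(- \frac{3130}{11} + 204260\right) + 311913 = \frac{2243730}{11} + 311913 = \frac{5674773}{11}$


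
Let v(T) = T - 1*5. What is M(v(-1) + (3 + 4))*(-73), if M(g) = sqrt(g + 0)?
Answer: -73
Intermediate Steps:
v(T) = -5 + T (v(T) = T - 5 = -5 + T)
M(g) = sqrt(g)
M(v(-1) + (3 + 4))*(-73) = sqrt((-5 - 1) + (3 + 4))*(-73) = sqrt(-6 + 7)*(-73) = sqrt(1)*(-73) = 1*(-73) = -73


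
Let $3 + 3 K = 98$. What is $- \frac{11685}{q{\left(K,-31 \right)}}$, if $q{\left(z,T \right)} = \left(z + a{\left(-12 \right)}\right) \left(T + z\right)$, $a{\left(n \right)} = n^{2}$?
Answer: $- \frac{105165}{1054} \approx -99.777$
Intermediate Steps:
$K = \frac{95}{3}$ ($K = -1 + \frac{1}{3} \cdot 98 = -1 + \frac{98}{3} = \frac{95}{3} \approx 31.667$)
$q{\left(z,T \right)} = \left(144 + z\right) \left(T + z\right)$ ($q{\left(z,T \right)} = \left(z + \left(-12\right)^{2}\right) \left(T + z\right) = \left(z + 144\right) \left(T + z\right) = \left(144 + z\right) \left(T + z\right)$)
$- \frac{11685}{q{\left(K,-31 \right)}} = - \frac{11685}{\left(\frac{95}{3}\right)^{2} + 144 \left(-31\right) + 144 \cdot \frac{95}{3} - \frac{2945}{3}} = - \frac{11685}{\frac{9025}{9} - 4464 + 4560 - \frac{2945}{3}} = - \frac{11685}{\frac{1054}{9}} = \left(-11685\right) \frac{9}{1054} = - \frac{105165}{1054}$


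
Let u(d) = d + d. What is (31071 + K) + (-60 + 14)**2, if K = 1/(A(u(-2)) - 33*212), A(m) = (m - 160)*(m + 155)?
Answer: 1054019119/31760 ≈ 33187.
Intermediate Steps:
u(d) = 2*d
A(m) = (-160 + m)*(155 + m)
K = -1/31760 (K = 1/((-24800 + (2*(-2))**2 - 10*(-2)) - 33*212) = 1/((-24800 + (-4)**2 - 5*(-4)) - 6996) = 1/((-24800 + 16 + 20) - 6996) = 1/(-24764 - 6996) = 1/(-31760) = -1/31760 ≈ -3.1486e-5)
(31071 + K) + (-60 + 14)**2 = (31071 - 1/31760) + (-60 + 14)**2 = 986814959/31760 + (-46)**2 = 986814959/31760 + 2116 = 1054019119/31760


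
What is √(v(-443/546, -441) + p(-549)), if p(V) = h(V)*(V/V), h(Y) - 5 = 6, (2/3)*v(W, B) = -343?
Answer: I*√2014/2 ≈ 22.439*I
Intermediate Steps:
v(W, B) = -1029/2 (v(W, B) = (3/2)*(-343) = -1029/2)
h(Y) = 11 (h(Y) = 5 + 6 = 11)
p(V) = 11 (p(V) = 11*(V/V) = 11*1 = 11)
√(v(-443/546, -441) + p(-549)) = √(-1029/2 + 11) = √(-1007/2) = I*√2014/2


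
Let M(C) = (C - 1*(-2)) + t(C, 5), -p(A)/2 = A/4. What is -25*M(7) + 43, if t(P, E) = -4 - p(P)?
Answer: -339/2 ≈ -169.50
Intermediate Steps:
p(A) = -A/2 (p(A) = -2*A/4 = -A/2)
t(P, E) = -4 + P/2 (t(P, E) = -4 - (-1)*P/2 = -4 + P/2)
M(C) = -2 + 3*C/2 (M(C) = (C - 1*(-2)) + (-4 + C/2) = (C + 2) + (-4 + C/2) = (2 + C) + (-4 + C/2) = -2 + 3*C/2)
-25*M(7) + 43 = -25*(-2 + (3/2)*7) + 43 = -25*(-2 + 21/2) + 43 = -25*17/2 + 43 = -425/2 + 43 = -339/2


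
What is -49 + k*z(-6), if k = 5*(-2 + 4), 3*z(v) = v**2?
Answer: 71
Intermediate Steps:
z(v) = v**2/3
k = 10 (k = 5*2 = 10)
-49 + k*z(-6) = -49 + 10*((1/3)*(-6)**2) = -49 + 10*((1/3)*36) = -49 + 10*12 = -49 + 120 = 71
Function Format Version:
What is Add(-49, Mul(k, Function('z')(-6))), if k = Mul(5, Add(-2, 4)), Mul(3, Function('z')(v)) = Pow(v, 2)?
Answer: 71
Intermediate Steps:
Function('z')(v) = Mul(Rational(1, 3), Pow(v, 2))
k = 10 (k = Mul(5, 2) = 10)
Add(-49, Mul(k, Function('z')(-6))) = Add(-49, Mul(10, Mul(Rational(1, 3), Pow(-6, 2)))) = Add(-49, Mul(10, Mul(Rational(1, 3), 36))) = Add(-49, Mul(10, 12)) = Add(-49, 120) = 71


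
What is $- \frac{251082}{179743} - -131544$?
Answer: $\frac{23643862110}{179743} \approx 1.3154 \cdot 10^{5}$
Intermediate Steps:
$- \frac{251082}{179743} - -131544 = \left(-251082\right) \frac{1}{179743} + 131544 = - \frac{251082}{179743} + 131544 = \frac{23643862110}{179743}$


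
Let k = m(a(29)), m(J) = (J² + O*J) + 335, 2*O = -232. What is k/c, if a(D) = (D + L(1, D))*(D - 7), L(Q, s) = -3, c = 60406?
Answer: 261167/60406 ≈ 4.3235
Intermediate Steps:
O = -116 (O = (½)*(-232) = -116)
a(D) = (-7 + D)*(-3 + D) (a(D) = (D - 3)*(D - 7) = (-3 + D)*(-7 + D) = (-7 + D)*(-3 + D))
m(J) = 335 + J² - 116*J (m(J) = (J² - 116*J) + 335 = 335 + J² - 116*J)
k = 261167 (k = 335 + (21 + 29² - 10*29)² - 116*(21 + 29² - 10*29) = 335 + (21 + 841 - 290)² - 116*(21 + 841 - 290) = 335 + 572² - 116*572 = 335 + 327184 - 66352 = 261167)
k/c = 261167/60406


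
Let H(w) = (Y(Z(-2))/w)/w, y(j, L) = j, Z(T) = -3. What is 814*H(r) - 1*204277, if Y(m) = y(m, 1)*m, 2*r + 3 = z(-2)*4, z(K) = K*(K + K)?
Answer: -171767653/841 ≈ -2.0424e+5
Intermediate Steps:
z(K) = 2*K**2 (z(K) = K*(2*K) = 2*K**2)
r = 29/2 (r = -3/2 + ((2*(-2)**2)*4)/2 = -3/2 + ((2*4)*4)/2 = -3/2 + (8*4)/2 = -3/2 + (1/2)*32 = -3/2 + 16 = 29/2 ≈ 14.500)
Y(m) = m**2 (Y(m) = m*m = m**2)
H(w) = 9/w**2 (H(w) = ((-3)**2/w)/w = (9/w)/w = 9/w**2)
814*H(r) - 1*204277 = 814*(9/(29/2)**2) - 1*204277 = 814*(9*(4/841)) - 204277 = 814*(36/841) - 204277 = 29304/841 - 204277 = -171767653/841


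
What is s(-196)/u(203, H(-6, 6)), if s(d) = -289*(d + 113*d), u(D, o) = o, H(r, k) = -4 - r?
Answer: 3228708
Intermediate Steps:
s(d) = -32946*d
s(-196)/u(203, H(-6, 6)) = (-32946*(-196))/(-4 - 1*(-6)) = 6457416/(-4 + 6) = 6457416/2 = 6457416*(½) = 3228708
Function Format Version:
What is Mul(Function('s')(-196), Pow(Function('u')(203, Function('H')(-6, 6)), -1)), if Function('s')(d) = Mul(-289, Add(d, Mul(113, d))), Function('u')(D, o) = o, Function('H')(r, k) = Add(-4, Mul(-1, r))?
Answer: 3228708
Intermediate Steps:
Function('s')(d) = Mul(-32946, d) (Function('s')(d) = Mul(-289, Mul(114, d)) = Mul(-32946, d))
Mul(Function('s')(-196), Pow(Function('u')(203, Function('H')(-6, 6)), -1)) = Mul(Mul(-32946, -196), Pow(Add(-4, Mul(-1, -6)), -1)) = Mul(6457416, Pow(Add(-4, 6), -1)) = Mul(6457416, Pow(2, -1)) = Mul(6457416, Rational(1, 2)) = 3228708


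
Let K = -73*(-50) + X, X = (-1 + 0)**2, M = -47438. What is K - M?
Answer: 51089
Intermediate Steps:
X = 1 (X = (-1)**2 = 1)
K = 3651 (K = -73*(-50) + 1 = 3650 + 1 = 3651)
K - M = 3651 - 1*(-47438) = 3651 + 47438 = 51089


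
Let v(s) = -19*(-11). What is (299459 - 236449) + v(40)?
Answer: 63219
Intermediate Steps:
v(s) = 209
(299459 - 236449) + v(40) = (299459 - 236449) + 209 = 63010 + 209 = 63219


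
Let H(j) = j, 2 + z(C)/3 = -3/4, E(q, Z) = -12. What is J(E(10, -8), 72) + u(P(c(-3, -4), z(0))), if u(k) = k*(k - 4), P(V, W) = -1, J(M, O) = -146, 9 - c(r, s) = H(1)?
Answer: -141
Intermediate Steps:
z(C) = -33/4 (z(C) = -6 + 3*(-3/4) = -6 - 9/4 = -33/4)
c(r, s) = 8 (c(r, s) = 9 - 1*1 = 9 - 1 = 8)
u(k) = k*(-4 + k)
J(E(10, -8), 72) + u(P(c(-3, -4), z(0))) = -146 - (-4 - 1) = -146 - 1*(-5) = -146 + 5 = -141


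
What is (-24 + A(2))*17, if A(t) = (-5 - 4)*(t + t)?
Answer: -1020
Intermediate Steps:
A(t) = -18*t
(-24 + A(2))*17 = (-24 - 18*2)*17 = (-24 - 36)*17 = -60*17 = -1020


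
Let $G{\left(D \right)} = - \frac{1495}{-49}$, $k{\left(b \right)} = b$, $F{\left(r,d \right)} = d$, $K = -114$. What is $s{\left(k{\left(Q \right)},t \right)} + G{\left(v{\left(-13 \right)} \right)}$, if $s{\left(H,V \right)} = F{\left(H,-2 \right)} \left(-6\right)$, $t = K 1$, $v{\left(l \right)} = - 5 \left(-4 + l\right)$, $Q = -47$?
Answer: $\frac{2083}{49} \approx 42.51$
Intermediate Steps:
$v{\left(l \right)} = 20 - 5 l$
$t = -114$ ($t = \left(-114\right) 1 = -114$)
$G{\left(D \right)} = \frac{1495}{49}$ ($G{\left(D \right)} = \left(-1495\right) \left(- \frac{1}{49}\right) = \frac{1495}{49}$)
$s{\left(H,V \right)} = 12$ ($s{\left(H,V \right)} = \left(-2\right) \left(-6\right) = 12$)
$s{\left(k{\left(Q \right)},t \right)} + G{\left(v{\left(-13 \right)} \right)} = 12 + \frac{1495}{49} = \frac{2083}{49}$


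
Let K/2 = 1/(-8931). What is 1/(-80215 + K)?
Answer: -8931/716400167 ≈ -1.2466e-5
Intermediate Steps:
K = -2/8931 (K = 2/(-8931) = 2*(-1/8931) = -2/8931 ≈ -0.00022394)
1/(-80215 + K) = 1/(-80215 - 2/8931) = 1/(-716400167/8931) = -8931/716400167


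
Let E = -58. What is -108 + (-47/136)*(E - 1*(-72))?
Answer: -7673/68 ≈ -112.84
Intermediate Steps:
-108 + (-47/136)*(E - 1*(-72)) = -108 + (-47/136)*(-58 - 1*(-72)) = -108 + (-47*1/136)*(-58 + 72) = -108 - 47/136*14 = -108 - 329/68 = -7673/68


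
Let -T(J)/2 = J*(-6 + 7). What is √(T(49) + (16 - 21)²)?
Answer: I*√73 ≈ 8.544*I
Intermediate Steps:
T(J) = -2*J (T(J) = -2*J*(-6 + 7) = -2*J)
√(T(49) + (16 - 21)²) = √(-2*49 + (16 - 21)²) = √(-98 + (-5)²) = √(-98 + 25) = √(-73) = I*√73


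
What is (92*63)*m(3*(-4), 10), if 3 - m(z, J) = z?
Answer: 86940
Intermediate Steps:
m(z, J) = 3 - z
(92*63)*m(3*(-4), 10) = (92*63)*(3 - 3*(-4)) = 5796*(3 - 1*(-12)) = 5796*(3 + 12) = 5796*15 = 86940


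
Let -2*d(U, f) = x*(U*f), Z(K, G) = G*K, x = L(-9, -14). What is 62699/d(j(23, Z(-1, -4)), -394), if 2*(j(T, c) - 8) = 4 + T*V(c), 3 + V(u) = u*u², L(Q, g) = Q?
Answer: -125398/2522979 ≈ -0.049702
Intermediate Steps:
x = -9
V(u) = -3 + u³ (V(u) = -3 + u*u² = -3 + u³)
j(T, c) = 10 + T*(-3 + c³)/2 (j(T, c) = 8 + (4 + T*(-3 + c³))/2 = 8 + (2 + T*(-3 + c³)/2) = 10 + T*(-3 + c³)/2)
d(U, f) = 9*U*f/2 (d(U, f) = -(-9)*U*f/2 = 9*U*f/2)
62699/d(j(23, Z(-1, -4)), -394) = 62699/(((9/2)*(10 + (½)*23*(-3 + (-4*(-1))³))*(-394))) = 62699/(((9/2)*(10 + (½)*23*(-3 + 4³))*(-394))) = 62699/(((9/2)*(10 + (½)*23*(-3 + 64))*(-394))) = 62699/(((9/2)*(10 + (½)*23*61)*(-394))) = 62699/(((9/2)*(10 + 1403/2)*(-394))) = 62699/(((9/2)*(1423/2)*(-394))) = 62699/(-2522979/2) = 62699*(-2/2522979) = -125398/2522979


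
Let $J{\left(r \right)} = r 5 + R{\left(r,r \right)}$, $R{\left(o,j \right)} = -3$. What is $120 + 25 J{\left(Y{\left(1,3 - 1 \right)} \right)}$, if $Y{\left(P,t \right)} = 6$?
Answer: $795$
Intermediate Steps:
$J{\left(r \right)} = -3 + 5 r$ ($J{\left(r \right)} = r 5 - 3 = 5 r - 3 = -3 + 5 r$)
$120 + 25 J{\left(Y{\left(1,3 - 1 \right)} \right)} = 120 + 25 \left(-3 + 5 \cdot 6\right) = 120 + 25 \left(-3 + 30\right) = 120 + 25 \cdot 27 = 120 + 675 = 795$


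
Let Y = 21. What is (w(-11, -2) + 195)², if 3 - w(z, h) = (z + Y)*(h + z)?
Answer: 107584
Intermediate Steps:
w(z, h) = 3 - (21 + z)*(h + z) (w(z, h) = 3 - (z + 21)*(h + z) = 3 - (21 + z)*(h + z))
(w(-11, -2) + 195)² = ((3 - 1*(-11)² - 21*(-2) - 21*(-11) - 1*(-2)*(-11)) + 195)² = ((3 - 1*121 + 42 + 231 - 22) + 195)² = ((3 - 121 + 42 + 231 - 22) + 195)² = (133 + 195)² = 328² = 107584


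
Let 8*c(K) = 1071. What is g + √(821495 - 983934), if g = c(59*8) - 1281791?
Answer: -10253257/8 + I*√162439 ≈ -1.2817e+6 + 403.04*I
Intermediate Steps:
c(K) = 1071/8 (c(K) = (⅛)*1071 = 1071/8)
g = -10253257/8 (g = 1071/8 - 1281791 = -10253257/8 ≈ -1.2817e+6)
g + √(821495 - 983934) = -10253257/8 + √(821495 - 983934) = -10253257/8 + √(-162439) = -10253257/8 + I*√162439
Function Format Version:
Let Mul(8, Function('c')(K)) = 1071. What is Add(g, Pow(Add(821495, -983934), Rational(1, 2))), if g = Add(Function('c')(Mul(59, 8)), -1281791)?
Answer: Add(Rational(-10253257, 8), Mul(I, Pow(162439, Rational(1, 2)))) ≈ Add(-1.2817e+6, Mul(403.04, I))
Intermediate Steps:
Function('c')(K) = Rational(1071, 8) (Function('c')(K) = Mul(Rational(1, 8), 1071) = Rational(1071, 8))
g = Rational(-10253257, 8) (g = Add(Rational(1071, 8), -1281791) = Rational(-10253257, 8) ≈ -1.2817e+6)
Add(g, Pow(Add(821495, -983934), Rational(1, 2))) = Add(Rational(-10253257, 8), Pow(Add(821495, -983934), Rational(1, 2))) = Add(Rational(-10253257, 8), Pow(-162439, Rational(1, 2))) = Add(Rational(-10253257, 8), Mul(I, Pow(162439, Rational(1, 2))))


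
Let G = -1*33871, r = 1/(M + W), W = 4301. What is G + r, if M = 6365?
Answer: -361268085/10666 ≈ -33871.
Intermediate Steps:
r = 1/10666 (r = 1/(6365 + 4301) = 1/10666 ≈ 9.3756e-5)
G = -33871
G + r = -33871 + 1/10666 = -361268085/10666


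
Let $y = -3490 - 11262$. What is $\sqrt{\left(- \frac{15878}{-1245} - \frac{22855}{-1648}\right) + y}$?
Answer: $\frac{i \sqrt{3874356630321735}}{512940} \approx 121.35 i$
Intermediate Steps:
$y = -14752$ ($y = -3490 - 11262 = -14752$)
$\sqrt{\left(- \frac{15878}{-1245} - \frac{22855}{-1648}\right) + y} = \sqrt{\left(- \frac{15878}{-1245} - \frac{22855}{-1648}\right) - 14752} = \sqrt{\left(\left(-15878\right) \left(- \frac{1}{1245}\right) - - \frac{22855}{1648}\right) - 14752} = \sqrt{\left(\frac{15878}{1245} + \frac{22855}{1648}\right) - 14752} = \sqrt{\frac{54621419}{2051760} - 14752} = \sqrt{- \frac{30212942101}{2051760}} = \frac{i \sqrt{3874356630321735}}{512940}$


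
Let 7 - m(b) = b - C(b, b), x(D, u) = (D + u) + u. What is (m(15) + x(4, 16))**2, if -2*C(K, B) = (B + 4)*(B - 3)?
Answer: 7396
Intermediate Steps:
x(D, u) = D + 2*u
C(K, B) = -(-3 + B)*(4 + B)/2 (C(K, B) = -(B + 4)*(B - 3)/2 = -(4 + B)*(-3 + B)/2 = -(-3 + B)*(4 + B)/2)
m(b) = 13 - 3*b/2 - b**2/2 (m(b) = 7 - (b - (6 - b/2 - b**2/2)) = 7 - (b + (-6 + b/2 + b**2/2)) = 7 - (-6 + b**2/2 + 3*b/2) = 7 + (6 - 3*b/2 - b**2/2) = 13 - 3*b/2 - b**2/2)
(m(15) + x(4, 16))**2 = ((13 - 3/2*15 - 1/2*15**2) + (4 + 2*16))**2 = ((13 - 45/2 - 1/2*225) + (4 + 32))**2 = ((13 - 45/2 - 225/2) + 36)**2 = (-122 + 36)**2 = (-86)**2 = 7396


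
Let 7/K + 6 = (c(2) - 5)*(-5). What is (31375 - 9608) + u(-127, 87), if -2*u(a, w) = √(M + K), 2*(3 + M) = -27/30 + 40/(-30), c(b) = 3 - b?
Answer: 21767 - I*√3255/60 ≈ 21767.0 - 0.95088*I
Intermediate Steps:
K = ½ (K = 7/(-6 + ((3 - 1*2) - 5)*(-5)) = 7/(-6 + ((3 - 2) - 5)*(-5)) = 7/(-6 + (1 - 5)*(-5)) = 7/(-6 - 4*(-5)) = 7/(-6 + 20) = 7/14 = 7*(1/14) = ½ ≈ 0.50000)
M = -247/60 (M = -3 + (-27/30 + 40/(-30))/2 = -3 + (-27*1/30 + 40*(-1/30))/2 = -3 + (-9/10 - 4/3)/2 = -3 + (½)*(-67/30) = -3 - 67/60 = -247/60 ≈ -4.1167)
u(a, w) = -I*√3255/60 (u(a, w) = -√(-247/60 + ½)/2 = -I*√3255/60)
(31375 - 9608) + u(-127, 87) = (31375 - 9608) - I*√3255/60 = 21767 - I*√3255/60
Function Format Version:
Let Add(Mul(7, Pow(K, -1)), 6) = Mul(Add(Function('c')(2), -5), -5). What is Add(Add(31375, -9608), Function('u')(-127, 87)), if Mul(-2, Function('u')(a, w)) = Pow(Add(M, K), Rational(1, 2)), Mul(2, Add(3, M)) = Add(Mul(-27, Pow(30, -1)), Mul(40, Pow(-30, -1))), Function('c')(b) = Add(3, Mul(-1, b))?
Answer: Add(21767, Mul(Rational(-1, 60), I, Pow(3255, Rational(1, 2)))) ≈ Add(21767., Mul(-0.95088, I))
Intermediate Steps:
K = Rational(1, 2) (K = Mul(7, Pow(Add(-6, Mul(Add(Add(3, Mul(-1, 2)), -5), -5)), -1)) = Mul(7, Pow(Add(-6, Mul(Add(Add(3, -2), -5), -5)), -1)) = Mul(7, Pow(Add(-6, Mul(Add(1, -5), -5)), -1)) = Mul(7, Pow(Add(-6, Mul(-4, -5)), -1)) = Mul(7, Pow(Add(-6, 20), -1)) = Mul(7, Pow(14, -1)) = Mul(7, Rational(1, 14)) = Rational(1, 2) ≈ 0.50000)
M = Rational(-247, 60) (M = Add(-3, Mul(Rational(1, 2), Add(Mul(-27, Pow(30, -1)), Mul(40, Pow(-30, -1))))) = Add(-3, Mul(Rational(1, 2), Add(Mul(-27, Rational(1, 30)), Mul(40, Rational(-1, 30))))) = Add(-3, Mul(Rational(1, 2), Add(Rational(-9, 10), Rational(-4, 3)))) = Add(-3, Mul(Rational(1, 2), Rational(-67, 30))) = Add(-3, Rational(-67, 60)) = Rational(-247, 60) ≈ -4.1167)
Function('u')(a, w) = Mul(Rational(-1, 60), I, Pow(3255, Rational(1, 2))) (Function('u')(a, w) = Mul(Rational(-1, 2), Pow(Add(Rational(-247, 60), Rational(1, 2)), Rational(1, 2))) = Mul(Rational(-1, 2), Pow(Rational(-217, 60), Rational(1, 2))) = Mul(Rational(-1, 2), Mul(Rational(1, 30), I, Pow(3255, Rational(1, 2)))) = Mul(Rational(-1, 60), I, Pow(3255, Rational(1, 2))))
Add(Add(31375, -9608), Function('u')(-127, 87)) = Add(Add(31375, -9608), Mul(Rational(-1, 60), I, Pow(3255, Rational(1, 2)))) = Add(21767, Mul(Rational(-1, 60), I, Pow(3255, Rational(1, 2))))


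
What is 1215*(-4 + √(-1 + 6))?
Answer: -4860 + 1215*√5 ≈ -2143.2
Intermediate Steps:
1215*(-4 + √(-1 + 6)) = 1215*(-4 + √5) = -4860 + 1215*√5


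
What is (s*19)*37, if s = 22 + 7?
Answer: 20387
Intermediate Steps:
s = 29
(s*19)*37 = (29*19)*37 = 551*37 = 20387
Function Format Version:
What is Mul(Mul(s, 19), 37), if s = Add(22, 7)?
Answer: 20387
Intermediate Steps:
s = 29
Mul(Mul(s, 19), 37) = Mul(Mul(29, 19), 37) = Mul(551, 37) = 20387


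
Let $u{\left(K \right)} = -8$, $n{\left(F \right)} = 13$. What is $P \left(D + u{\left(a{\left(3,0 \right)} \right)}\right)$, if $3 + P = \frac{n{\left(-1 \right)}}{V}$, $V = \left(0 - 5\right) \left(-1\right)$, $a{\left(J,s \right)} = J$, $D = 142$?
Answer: $- \frac{268}{5} \approx -53.6$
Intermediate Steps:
$V = 5$ ($V = \left(-5\right) \left(-1\right) = 5$)
$P = - \frac{2}{5}$ ($P = -3 + \frac{13}{5} = - \frac{2}{5} \approx -0.4$)
$P \left(D + u{\left(a{\left(3,0 \right)} \right)}\right) = - \frac{2 \left(142 - 8\right)}{5} = \left(- \frac{2}{5}\right) 134 = - \frac{268}{5}$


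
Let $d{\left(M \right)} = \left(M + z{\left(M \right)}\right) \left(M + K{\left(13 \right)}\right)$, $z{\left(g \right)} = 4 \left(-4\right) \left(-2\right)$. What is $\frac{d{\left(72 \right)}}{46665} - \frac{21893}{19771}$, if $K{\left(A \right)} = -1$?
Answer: $- \frac{51508693}{54271395} \approx -0.94909$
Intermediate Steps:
$z{\left(g \right)} = 32$ ($z{\left(g \right)} = \left(-16\right) \left(-2\right) = 32$)
$d{\left(M \right)} = \left(-1 + M\right) \left(32 + M\right)$ ($d{\left(M \right)} = \left(M + 32\right) \left(M - 1\right) = \left(32 + M\right) \left(-1 + M\right) = \left(-1 + M\right) \left(32 + M\right)$)
$\frac{d{\left(72 \right)}}{46665} - \frac{21893}{19771} = \frac{-32 + 72^{2} + 31 \cdot 72}{46665} - \frac{21893}{19771} = \left(-32 + 5184 + 2232\right) \frac{1}{46665} - \frac{21893}{19771} = 7384 \cdot \frac{1}{46665} - \frac{21893}{19771} = \frac{7384}{46665} - \frac{21893}{19771} = - \frac{51508693}{54271395}$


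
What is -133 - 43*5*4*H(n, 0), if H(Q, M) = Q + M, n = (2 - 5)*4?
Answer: 10187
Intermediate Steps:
n = -12 (n = -3*4 = -12)
H(Q, M) = M + Q
-133 - 43*5*4*H(n, 0) = -133 - 43*5*4*(0 - 12) = -133 - 860*(-12) = -133 - 43*(-240) = -133 + 10320 = 10187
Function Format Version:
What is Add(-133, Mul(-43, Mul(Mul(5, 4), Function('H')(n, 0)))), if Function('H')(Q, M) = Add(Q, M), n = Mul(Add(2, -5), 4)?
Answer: 10187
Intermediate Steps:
n = -12 (n = Mul(-3, 4) = -12)
Function('H')(Q, M) = Add(M, Q)
Add(-133, Mul(-43, Mul(Mul(5, 4), Function('H')(n, 0)))) = Add(-133, Mul(-43, Mul(Mul(5, 4), Add(0, -12)))) = Add(-133, Mul(-43, Mul(20, -12))) = Add(-133, Mul(-43, -240)) = Add(-133, 10320) = 10187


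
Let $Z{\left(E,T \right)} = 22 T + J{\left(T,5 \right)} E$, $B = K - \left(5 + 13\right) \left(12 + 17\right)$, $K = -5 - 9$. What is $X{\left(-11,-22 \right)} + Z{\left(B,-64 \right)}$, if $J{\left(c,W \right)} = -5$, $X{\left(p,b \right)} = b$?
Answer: $1250$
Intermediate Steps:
$K = -14$
$B = -536$ ($B = -14 - \left(5 + 13\right) \left(12 + 17\right) = -14 - 18 \cdot 29 = -14 - 522 = -536$)
$Z{\left(E,T \right)} = - 5 E + 22 T$ ($Z{\left(E,T \right)} = 22 T - 5 E = - 5 E + 22 T$)
$X{\left(-11,-22 \right)} + Z{\left(B,-64 \right)} = -22 + \left(\left(-5\right) \left(-536\right) + 22 \left(-64\right)\right) = -22 + \left(2680 - 1408\right) = -22 + 1272 = 1250$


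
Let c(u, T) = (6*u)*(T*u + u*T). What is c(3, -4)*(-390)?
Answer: 168480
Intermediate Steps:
c(u, T) = 12*T*u**2 (c(u, T) = (6*u)*(T*u + T*u) = (6*u)*(2*T*u) = 12*T*u**2)
c(3, -4)*(-390) = (12*(-4)*3**2)*(-390) = (12*(-4)*9)*(-390) = -432*(-390) = 168480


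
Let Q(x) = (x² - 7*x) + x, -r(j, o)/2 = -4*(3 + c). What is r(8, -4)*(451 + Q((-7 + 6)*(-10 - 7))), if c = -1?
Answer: 10208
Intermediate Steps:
r(j, o) = 16 (r(j, o) = -(-8)*(3 - 1) = -(-8)*2 = -2*(-8) = 16)
Q(x) = x² - 6*x
r(8, -4)*(451 + Q((-7 + 6)*(-10 - 7))) = 16*(451 + ((-7 + 6)*(-10 - 7))*(-6 + (-7 + 6)*(-10 - 7))) = 16*(451 + (-1*(-17))*(-6 - 1*(-17))) = 16*(451 + 17*(-6 + 17)) = 16*(451 + 17*11) = 16*(451 + 187) = 16*638 = 10208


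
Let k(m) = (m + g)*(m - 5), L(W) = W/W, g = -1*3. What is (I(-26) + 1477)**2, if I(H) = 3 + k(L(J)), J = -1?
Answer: 2214144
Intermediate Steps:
g = -3
L(W) = 1
k(m) = (-5 + m)*(-3 + m) (k(m) = (m - 3)*(m - 5) = (-3 + m)*(-5 + m) = (-5 + m)*(-3 + m))
I(H) = 11 (I(H) = 3 + (15 + 1**2 - 8*1) = 3 + (15 + 1 - 8) = 3 + 8 = 11)
(I(-26) + 1477)**2 = (11 + 1477)**2 = 1488**2 = 2214144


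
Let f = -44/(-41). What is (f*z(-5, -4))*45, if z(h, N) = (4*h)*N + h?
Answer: 148500/41 ≈ 3622.0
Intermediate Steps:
f = 44/41 (f = -44*(-1/41) = 44/41 ≈ 1.0732)
z(h, N) = h + 4*N*h (z(h, N) = 4*N*h + h = h + 4*N*h)
(f*z(-5, -4))*45 = (44*(-5*(1 + 4*(-4)))/41)*45 = (44*(-5*(1 - 16))/41)*45 = (44*(-5*(-15))/41)*45 = ((44/41)*75)*45 = (3300/41)*45 = 148500/41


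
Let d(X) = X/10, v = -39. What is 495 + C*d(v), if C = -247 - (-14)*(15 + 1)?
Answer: 5847/10 ≈ 584.70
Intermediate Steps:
C = -23 (C = -247 - (-14)*16 = -247 - 1*(-224) = -247 + 224 = -23)
d(X) = X/10 (d(X) = X*(⅒) = X/10)
495 + C*d(v) = 495 - 23*(-39)/10 = 495 - 23*(-39/10) = 495 + 897/10 = 5847/10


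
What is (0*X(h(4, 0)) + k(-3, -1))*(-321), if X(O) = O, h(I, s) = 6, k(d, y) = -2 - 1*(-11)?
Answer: -2889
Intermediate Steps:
k(d, y) = 9 (k(d, y) = -2 + 11 = 9)
(0*X(h(4, 0)) + k(-3, -1))*(-321) = (0*6 + 9)*(-321) = (0 + 9)*(-321) = 9*(-321) = -2889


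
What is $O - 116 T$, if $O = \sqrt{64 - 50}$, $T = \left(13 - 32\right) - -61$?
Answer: $-4872 + \sqrt{14} \approx -4868.3$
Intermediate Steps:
$T = 42$ ($T = -19 + 61 = 42$)
$O = \sqrt{14} \approx 3.7417$
$O - 116 T = \sqrt{14} - 4872 = -4872 + \sqrt{14}$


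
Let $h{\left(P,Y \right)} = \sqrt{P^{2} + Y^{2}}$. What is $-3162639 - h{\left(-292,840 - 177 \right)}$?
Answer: $-3162639 - \sqrt{524833} \approx -3.1634 \cdot 10^{6}$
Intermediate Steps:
$-3162639 - h{\left(-292,840 - 177 \right)} = -3162639 - \sqrt{\left(-292\right)^{2} + \left(840 - 177\right)^{2}} = -3162639 - \sqrt{85264 + \left(840 - 177\right)^{2}} = -3162639 - \sqrt{85264 + 663^{2}} = -3162639 - \sqrt{85264 + 439569} = -3162639 - \sqrt{524833}$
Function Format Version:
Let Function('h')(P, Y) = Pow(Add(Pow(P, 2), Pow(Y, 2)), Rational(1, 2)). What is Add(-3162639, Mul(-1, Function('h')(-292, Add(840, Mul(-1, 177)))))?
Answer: Add(-3162639, Mul(-1, Pow(524833, Rational(1, 2)))) ≈ -3.1634e+6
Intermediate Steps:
Add(-3162639, Mul(-1, Function('h')(-292, Add(840, Mul(-1, 177))))) = Add(-3162639, Mul(-1, Pow(Add(Pow(-292, 2), Pow(Add(840, Mul(-1, 177)), 2)), Rational(1, 2)))) = Add(-3162639, Mul(-1, Pow(Add(85264, Pow(Add(840, -177), 2)), Rational(1, 2)))) = Add(-3162639, Mul(-1, Pow(Add(85264, Pow(663, 2)), Rational(1, 2)))) = Add(-3162639, Mul(-1, Pow(Add(85264, 439569), Rational(1, 2)))) = Add(-3162639, Mul(-1, Pow(524833, Rational(1, 2))))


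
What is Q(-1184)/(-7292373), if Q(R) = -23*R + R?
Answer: -2368/662943 ≈ -0.0035719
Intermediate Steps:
Q(R) = -22*R
Q(-1184)/(-7292373) = -22*(-1184)/(-7292373) = 26048*(-1/7292373) = -2368/662943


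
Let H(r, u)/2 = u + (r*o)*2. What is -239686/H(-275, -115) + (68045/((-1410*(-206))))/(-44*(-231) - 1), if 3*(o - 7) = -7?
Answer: 212262074827289/4749679472820 ≈ 44.690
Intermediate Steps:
o = 14/3 (o = 7 + (⅓)*(-7) = 7 - 7/3 = 14/3 ≈ 4.6667)
H(r, u) = 2*u + 56*r/3 (H(r, u) = 2*(u + (r*(14/3))*2) = 2*(u + (14*r/3)*2) = 2*(u + 28*r/3) = 2*u + 56*r/3)
-239686/H(-275, -115) + (68045/((-1410*(-206))))/(-44*(-231) - 1) = -239686/(2*(-115) + (56/3)*(-275)) + (68045/((-1410*(-206))))/(-44*(-231) - 1) = -239686/(-230 - 15400/3) + (68045/290460)/(10164 - 1) = -239686/(-16090/3) + (68045*(1/290460))/10163 = -239686*(-3/16090) + (13609/58092)*(1/10163) = 359529/8045 + 13609/590388996 = 212262074827289/4749679472820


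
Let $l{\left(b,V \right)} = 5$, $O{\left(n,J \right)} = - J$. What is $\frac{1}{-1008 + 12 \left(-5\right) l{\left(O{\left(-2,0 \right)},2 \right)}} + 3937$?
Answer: $\frac{5149595}{1308} \approx 3937.0$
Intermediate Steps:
$\frac{1}{-1008 + 12 \left(-5\right) l{\left(O{\left(-2,0 \right)},2 \right)}} + 3937 = \frac{1}{-1008 + 12 \left(-5\right) 5} + 3937 = \frac{1}{-1008 - 300} + 3937 = \frac{1}{-1308} + 3937 = - \frac{1}{1308} + 3937 = \frac{5149595}{1308}$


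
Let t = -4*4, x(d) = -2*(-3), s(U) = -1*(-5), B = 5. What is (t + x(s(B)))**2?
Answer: 100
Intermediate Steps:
s(U) = 5
x(d) = 6
t = -16
(t + x(s(B)))**2 = (-16 + 6)**2 = (-10)**2 = 100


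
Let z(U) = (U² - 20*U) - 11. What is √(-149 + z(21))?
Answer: I*√139 ≈ 11.79*I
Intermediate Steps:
z(U) = -11 + U² - 20*U
√(-149 + z(21)) = √(-149 + (-11 + 21² - 20*21)) = √(-149 + (-11 + 441 - 420)) = √(-149 + 10) = √(-139) = I*√139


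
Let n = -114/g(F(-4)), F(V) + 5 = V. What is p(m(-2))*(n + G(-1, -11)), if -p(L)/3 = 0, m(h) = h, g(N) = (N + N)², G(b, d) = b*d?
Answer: 0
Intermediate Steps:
F(V) = -5 + V
g(N) = 4*N² (g(N) = (2*N)² = 4*N²)
p(L) = 0 (p(L) = -3*0 = 0)
n = -19/54 (n = -114*1/(4*(-5 - 4)²) = -114/(4*(-9)²) = -114/(4*81) = -114/324 = -114*1/324 = -19/54 ≈ -0.35185)
p(m(-2))*(n + G(-1, -11)) = 0*(-19/54 - 1*(-11)) = 0*(-19/54 + 11) = 0*(575/54) = 0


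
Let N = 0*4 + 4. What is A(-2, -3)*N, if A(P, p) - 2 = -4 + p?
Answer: -20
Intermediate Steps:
N = 4 (N = 0 + 4 = 4)
A(P, p) = -2 + p (A(P, p) = 2 + (-4 + p) = -2 + p)
A(-2, -3)*N = (-2 - 3)*4 = -5*4 = -20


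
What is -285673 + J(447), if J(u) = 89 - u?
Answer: -286031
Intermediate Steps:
-285673 + J(447) = -285673 + (89 - 1*447) = -285673 + (89 - 447) = -285673 - 358 = -286031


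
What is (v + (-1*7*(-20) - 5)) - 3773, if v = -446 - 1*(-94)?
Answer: -3990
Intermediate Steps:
v = -352 (v = -446 + 94 = -352)
(v + (-1*7*(-20) - 5)) - 3773 = (-352 + (-1*7*(-20) - 5)) - 3773 = (-352 + (-7*(-20) - 5)) - 3773 = (-352 + (140 - 5)) - 3773 = (-352 + 135) - 3773 = -217 - 3773 = -3990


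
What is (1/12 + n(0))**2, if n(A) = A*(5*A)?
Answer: 1/144 ≈ 0.0069444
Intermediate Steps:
n(A) = 5*A**2
(1/12 + n(0))**2 = (1/12 + 5*0**2)**2 = (1/12 + 5*0)**2 = (1/12 + 0)**2 = (1/12)**2 = 1/144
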